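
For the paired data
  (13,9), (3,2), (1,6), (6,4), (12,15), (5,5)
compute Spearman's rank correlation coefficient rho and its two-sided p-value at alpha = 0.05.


Step 1: Rank x and y separately (midranks; no ties here).
rank(x): 13->6, 3->2, 1->1, 6->4, 12->5, 5->3
rank(y): 9->5, 2->1, 6->4, 4->2, 15->6, 5->3
Step 2: d_i = R_x(i) - R_y(i); compute d_i^2.
  (6-5)^2=1, (2-1)^2=1, (1-4)^2=9, (4-2)^2=4, (5-6)^2=1, (3-3)^2=0
sum(d^2) = 16.
Step 3: rho = 1 - 6*16 / (6*(6^2 - 1)) = 1 - 96/210 = 0.542857.
Step 4: Under H0, t = rho * sqrt((n-2)/(1-rho^2)) = 1.2928 ~ t(4).
Step 5: Two-sided p-value from the t-distribution with 4 df = 0.265703.
Step 6: alpha = 0.05. fail to reject H0.

rho = 0.5429, p = 0.265703, fail to reject H0 at alpha = 0.05.


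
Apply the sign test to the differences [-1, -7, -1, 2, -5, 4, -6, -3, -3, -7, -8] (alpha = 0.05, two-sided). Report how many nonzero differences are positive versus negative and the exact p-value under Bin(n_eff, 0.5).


Step 1: Discard zero differences. Original n = 11; n_eff = number of nonzero differences = 11.
Nonzero differences (with sign): -1, -7, -1, +2, -5, +4, -6, -3, -3, -7, -8
Step 2: Count signs: positive = 2, negative = 9.
Step 3: Under H0: P(positive) = 0.5, so the number of positives S ~ Bin(11, 0.5).
Step 4: Two-sided exact p-value = sum of Bin(11,0.5) probabilities at or below the observed probability = 0.065430.
Step 5: alpha = 0.05. fail to reject H0.

n_eff = 11, pos = 2, neg = 9, p = 0.065430, fail to reject H0.


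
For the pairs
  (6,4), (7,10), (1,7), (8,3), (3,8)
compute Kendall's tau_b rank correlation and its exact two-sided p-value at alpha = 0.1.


Step 1: Enumerate the 10 unordered pairs (i,j) with i<j and classify each by sign(x_j-x_i) * sign(y_j-y_i).
  (1,2):dx=+1,dy=+6->C; (1,3):dx=-5,dy=+3->D; (1,4):dx=+2,dy=-1->D; (1,5):dx=-3,dy=+4->D
  (2,3):dx=-6,dy=-3->C; (2,4):dx=+1,dy=-7->D; (2,5):dx=-4,dy=-2->C; (3,4):dx=+7,dy=-4->D
  (3,5):dx=+2,dy=+1->C; (4,5):dx=-5,dy=+5->D
Step 2: C = 4, D = 6, total pairs = 10.
Step 3: tau = (C - D)/(n(n-1)/2) = (4 - 6)/10 = -0.200000.
Step 4: Exact two-sided p-value (enumerate n! = 120 permutations of y under H0): p = 0.816667.
Step 5: alpha = 0.1. fail to reject H0.

tau_b = -0.2000 (C=4, D=6), p = 0.816667, fail to reject H0.


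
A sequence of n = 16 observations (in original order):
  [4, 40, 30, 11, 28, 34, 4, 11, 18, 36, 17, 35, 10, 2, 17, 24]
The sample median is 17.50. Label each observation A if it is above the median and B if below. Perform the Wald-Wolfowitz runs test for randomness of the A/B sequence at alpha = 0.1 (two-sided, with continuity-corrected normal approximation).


Step 1: Compute median = 17.50; label A = above, B = below.
Labels in order: BAABAABBAABABBBA  (n_A = 8, n_B = 8)
Step 2: Count runs R = 10.
Step 3: Under H0 (random ordering), E[R] = 2*n_A*n_B/(n_A+n_B) + 1 = 2*8*8/16 + 1 = 9.0000.
        Var[R] = 2*n_A*n_B*(2*n_A*n_B - n_A - n_B) / ((n_A+n_B)^2 * (n_A+n_B-1)) = 14336/3840 = 3.7333.
        SD[R] = 1.9322.
Step 4: Continuity-corrected z = (R - 0.5 - E[R]) / SD[R] = (10 - 0.5 - 9.0000) / 1.9322 = 0.2588.
Step 5: Two-sided p-value via normal approximation = 2*(1 - Phi(|z|)) = 0.795809.
Step 6: alpha = 0.1. fail to reject H0.

R = 10, z = 0.2588, p = 0.795809, fail to reject H0.


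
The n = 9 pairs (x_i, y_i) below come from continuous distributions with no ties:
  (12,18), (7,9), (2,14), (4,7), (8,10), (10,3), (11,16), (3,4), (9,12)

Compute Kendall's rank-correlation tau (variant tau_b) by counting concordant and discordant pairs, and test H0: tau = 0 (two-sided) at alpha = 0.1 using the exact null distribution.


Step 1: Enumerate the 36 unordered pairs (i,j) with i<j and classify each by sign(x_j-x_i) * sign(y_j-y_i).
  (1,2):dx=-5,dy=-9->C; (1,3):dx=-10,dy=-4->C; (1,4):dx=-8,dy=-11->C; (1,5):dx=-4,dy=-8->C
  (1,6):dx=-2,dy=-15->C; (1,7):dx=-1,dy=-2->C; (1,8):dx=-9,dy=-14->C; (1,9):dx=-3,dy=-6->C
  (2,3):dx=-5,dy=+5->D; (2,4):dx=-3,dy=-2->C; (2,5):dx=+1,dy=+1->C; (2,6):dx=+3,dy=-6->D
  (2,7):dx=+4,dy=+7->C; (2,8):dx=-4,dy=-5->C; (2,9):dx=+2,dy=+3->C; (3,4):dx=+2,dy=-7->D
  (3,5):dx=+6,dy=-4->D; (3,6):dx=+8,dy=-11->D; (3,7):dx=+9,dy=+2->C; (3,8):dx=+1,dy=-10->D
  (3,9):dx=+7,dy=-2->D; (4,5):dx=+4,dy=+3->C; (4,6):dx=+6,dy=-4->D; (4,7):dx=+7,dy=+9->C
  (4,8):dx=-1,dy=-3->C; (4,9):dx=+5,dy=+5->C; (5,6):dx=+2,dy=-7->D; (5,7):dx=+3,dy=+6->C
  (5,8):dx=-5,dy=-6->C; (5,9):dx=+1,dy=+2->C; (6,7):dx=+1,dy=+13->C; (6,8):dx=-7,dy=+1->D
  (6,9):dx=-1,dy=+9->D; (7,8):dx=-8,dy=-12->C; (7,9):dx=-2,dy=-4->C; (8,9):dx=+6,dy=+8->C
Step 2: C = 25, D = 11, total pairs = 36.
Step 3: tau = (C - D)/(n(n-1)/2) = (25 - 11)/36 = 0.388889.
Step 4: Exact two-sided p-value (enumerate n! = 362880 permutations of y under H0): p = 0.180181.
Step 5: alpha = 0.1. fail to reject H0.

tau_b = 0.3889 (C=25, D=11), p = 0.180181, fail to reject H0.


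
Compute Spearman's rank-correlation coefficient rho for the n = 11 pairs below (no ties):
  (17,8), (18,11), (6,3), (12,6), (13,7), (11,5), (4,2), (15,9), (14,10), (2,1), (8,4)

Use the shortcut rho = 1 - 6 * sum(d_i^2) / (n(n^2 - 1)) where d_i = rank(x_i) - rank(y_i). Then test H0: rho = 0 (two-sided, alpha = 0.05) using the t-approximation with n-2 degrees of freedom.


Step 1: Rank x and y separately (midranks; no ties here).
rank(x): 17->10, 18->11, 6->3, 12->6, 13->7, 11->5, 4->2, 15->9, 14->8, 2->1, 8->4
rank(y): 8->8, 11->11, 3->3, 6->6, 7->7, 5->5, 2->2, 9->9, 10->10, 1->1, 4->4
Step 2: d_i = R_x(i) - R_y(i); compute d_i^2.
  (10-8)^2=4, (11-11)^2=0, (3-3)^2=0, (6-6)^2=0, (7-7)^2=0, (5-5)^2=0, (2-2)^2=0, (9-9)^2=0, (8-10)^2=4, (1-1)^2=0, (4-4)^2=0
sum(d^2) = 8.
Step 3: rho = 1 - 6*8 / (11*(11^2 - 1)) = 1 - 48/1320 = 0.963636.
Step 4: Under H0, t = rho * sqrt((n-2)/(1-rho^2)) = 10.8186 ~ t(9).
Step 5: Two-sided p-value from the t-distribution with 9 df = 0.000002.
Step 6: alpha = 0.05. reject H0.

rho = 0.9636, p = 0.000002, reject H0 at alpha = 0.05.


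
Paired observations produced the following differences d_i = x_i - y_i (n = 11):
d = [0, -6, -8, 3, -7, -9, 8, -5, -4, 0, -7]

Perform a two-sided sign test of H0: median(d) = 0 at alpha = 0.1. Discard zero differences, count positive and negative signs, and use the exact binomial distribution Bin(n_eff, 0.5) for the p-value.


Step 1: Discard zero differences. Original n = 11; n_eff = number of nonzero differences = 9.
Nonzero differences (with sign): -6, -8, +3, -7, -9, +8, -5, -4, -7
Step 2: Count signs: positive = 2, negative = 7.
Step 3: Under H0: P(positive) = 0.5, so the number of positives S ~ Bin(9, 0.5).
Step 4: Two-sided exact p-value = sum of Bin(9,0.5) probabilities at or below the observed probability = 0.179688.
Step 5: alpha = 0.1. fail to reject H0.

n_eff = 9, pos = 2, neg = 7, p = 0.179688, fail to reject H0.


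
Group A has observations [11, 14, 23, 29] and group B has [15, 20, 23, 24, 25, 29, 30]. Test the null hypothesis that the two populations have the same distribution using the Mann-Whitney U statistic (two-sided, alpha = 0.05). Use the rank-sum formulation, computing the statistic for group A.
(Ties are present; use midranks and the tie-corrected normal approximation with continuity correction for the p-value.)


Step 1: Combine and sort all 11 observations; assign midranks.
sorted (value, group): (11,X), (14,X), (15,Y), (20,Y), (23,X), (23,Y), (24,Y), (25,Y), (29,X), (29,Y), (30,Y)
ranks: 11->1, 14->2, 15->3, 20->4, 23->5.5, 23->5.5, 24->7, 25->8, 29->9.5, 29->9.5, 30->11
Step 2: Rank sum for X: R1 = 1 + 2 + 5.5 + 9.5 = 18.
Step 3: U_X = R1 - n1(n1+1)/2 = 18 - 4*5/2 = 18 - 10 = 8.
       U_Y = n1*n2 - U_X = 28 - 8 = 20.
Step 4: Ties are present, so use the tie-corrected normal approximation (with continuity correction) for the p-value.
Step 5: p-value = 0.296412; compare to alpha = 0.05. fail to reject H0.

U_X = 8, p = 0.296412, fail to reject H0 at alpha = 0.05.


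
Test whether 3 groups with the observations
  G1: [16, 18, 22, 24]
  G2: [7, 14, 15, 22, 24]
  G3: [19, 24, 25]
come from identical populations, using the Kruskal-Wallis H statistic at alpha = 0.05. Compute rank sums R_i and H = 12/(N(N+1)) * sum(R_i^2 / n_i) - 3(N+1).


Step 1: Combine all N = 12 observations and assign midranks.
sorted (value, group, rank): (7,G2,1), (14,G2,2), (15,G2,3), (16,G1,4), (18,G1,5), (19,G3,6), (22,G1,7.5), (22,G2,7.5), (24,G1,10), (24,G2,10), (24,G3,10), (25,G3,12)
Step 2: Sum ranks within each group.
R_1 = 26.5 (n_1 = 4)
R_2 = 23.5 (n_2 = 5)
R_3 = 28 (n_3 = 3)
Step 3: H = 12/(N(N+1)) * sum(R_i^2/n_i) - 3(N+1)
     = 12/(12*13) * (26.5^2/4 + 23.5^2/5 + 28^2/3) - 3*13
     = 0.076923 * 547.346 - 39
     = 3.103526.
Step 4: Ties present; correction factor C = 1 - 30/(12^3 - 12) = 0.982517. Corrected H = 3.103526 / 0.982517 = 3.158749.
Step 5: Under H0, H ~ chi^2(2); p-value = 0.206104.
Step 6: alpha = 0.05. fail to reject H0.

H = 3.1587, df = 2, p = 0.206104, fail to reject H0.


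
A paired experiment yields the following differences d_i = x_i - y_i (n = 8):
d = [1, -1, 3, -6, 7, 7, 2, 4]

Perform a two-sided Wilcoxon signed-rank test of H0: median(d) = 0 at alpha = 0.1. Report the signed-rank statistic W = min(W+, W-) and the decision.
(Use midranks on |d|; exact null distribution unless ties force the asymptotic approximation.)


Step 1: Drop any zero differences (none here) and take |d_i|.
|d| = [1, 1, 3, 6, 7, 7, 2, 4]
Step 2: Midrank |d_i| (ties get averaged ranks).
ranks: |1|->1.5, |1|->1.5, |3|->4, |6|->6, |7|->7.5, |7|->7.5, |2|->3, |4|->5
Step 3: Attach original signs; sum ranks with positive sign and with negative sign.
W+ = 1.5 + 4 + 7.5 + 7.5 + 3 + 5 = 28.5
W- = 1.5 + 6 = 7.5
(Check: W+ + W- = 36 should equal n(n+1)/2 = 36.)
Step 4: Test statistic W = min(W+, W-) = 7.5.
Step 5: Ties in |d|, so use the tie-corrected normal approximation.
        E[W] = n(n+1)/4 = 8*9/4 = 18.
        Tie groups: |d|=1 (t=2), |d|=7 (t=2); sum(t^3 - t) = 12.
        Var[W] = n(n+1)(2n+1)/24 - sum(t^3-t)/48 = 1224/24 - 12/48 = 50.75.
        z = (W - E[W]) / sqrt(Var[W]) = (7.5 - 18) / 7.1239 = -1.4739.
        Two-sided p = 2*Phi(z) = 0.140506.
Step 6: alpha = 0.1. fail to reject H0.

W+ = 28.5, W- = 7.5, W = min = 7.5, p = 0.140506, fail to reject H0.


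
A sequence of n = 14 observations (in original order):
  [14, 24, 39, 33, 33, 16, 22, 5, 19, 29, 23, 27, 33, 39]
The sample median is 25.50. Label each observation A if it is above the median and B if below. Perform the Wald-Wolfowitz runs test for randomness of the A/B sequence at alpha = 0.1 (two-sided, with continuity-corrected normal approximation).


Step 1: Compute median = 25.50; label A = above, B = below.
Labels in order: BBAAABBBBABAAA  (n_A = 7, n_B = 7)
Step 2: Count runs R = 6.
Step 3: Under H0 (random ordering), E[R] = 2*n_A*n_B/(n_A+n_B) + 1 = 2*7*7/14 + 1 = 8.0000.
        Var[R] = 2*n_A*n_B*(2*n_A*n_B - n_A - n_B) / ((n_A+n_B)^2 * (n_A+n_B-1)) = 8232/2548 = 3.2308.
        SD[R] = 1.7974.
Step 4: Continuity-corrected z = (R + 0.5 - E[R]) / SD[R] = (6 + 0.5 - 8.0000) / 1.7974 = -0.8345.
Step 5: Two-sided p-value via normal approximation = 2*(1 - Phi(|z|)) = 0.403986.
Step 6: alpha = 0.1. fail to reject H0.

R = 6, z = -0.8345, p = 0.403986, fail to reject H0.


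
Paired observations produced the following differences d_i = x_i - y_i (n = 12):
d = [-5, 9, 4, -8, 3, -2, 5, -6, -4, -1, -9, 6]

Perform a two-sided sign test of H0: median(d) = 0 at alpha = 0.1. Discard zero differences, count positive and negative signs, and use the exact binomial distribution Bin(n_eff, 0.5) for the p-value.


Step 1: Discard zero differences. Original n = 12; n_eff = number of nonzero differences = 12.
Nonzero differences (with sign): -5, +9, +4, -8, +3, -2, +5, -6, -4, -1, -9, +6
Step 2: Count signs: positive = 5, negative = 7.
Step 3: Under H0: P(positive) = 0.5, so the number of positives S ~ Bin(12, 0.5).
Step 4: Two-sided exact p-value = sum of Bin(12,0.5) probabilities at or below the observed probability = 0.774414.
Step 5: alpha = 0.1. fail to reject H0.

n_eff = 12, pos = 5, neg = 7, p = 0.774414, fail to reject H0.


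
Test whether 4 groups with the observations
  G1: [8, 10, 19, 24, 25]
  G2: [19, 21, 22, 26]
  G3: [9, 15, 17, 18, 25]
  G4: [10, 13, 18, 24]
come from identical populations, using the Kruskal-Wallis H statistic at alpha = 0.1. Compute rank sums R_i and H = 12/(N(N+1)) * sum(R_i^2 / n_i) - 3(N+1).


Step 1: Combine all N = 18 observations and assign midranks.
sorted (value, group, rank): (8,G1,1), (9,G3,2), (10,G1,3.5), (10,G4,3.5), (13,G4,5), (15,G3,6), (17,G3,7), (18,G3,8.5), (18,G4,8.5), (19,G1,10.5), (19,G2,10.5), (21,G2,12), (22,G2,13), (24,G1,14.5), (24,G4,14.5), (25,G1,16.5), (25,G3,16.5), (26,G2,18)
Step 2: Sum ranks within each group.
R_1 = 46 (n_1 = 5)
R_2 = 53.5 (n_2 = 4)
R_3 = 40 (n_3 = 5)
R_4 = 31.5 (n_4 = 4)
Step 3: H = 12/(N(N+1)) * sum(R_i^2/n_i) - 3(N+1)
     = 12/(18*19) * (46^2/5 + 53.5^2/4 + 40^2/5 + 31.5^2/4) - 3*19
     = 0.035088 * 1706.83 - 57
     = 2.888596.
Step 4: Ties present; correction factor C = 1 - 30/(18^3 - 18) = 0.994840. Corrected H = 2.888596 / 0.994840 = 2.903579.
Step 5: Under H0, H ~ chi^2(3); p-value = 0.406732.
Step 6: alpha = 0.1. fail to reject H0.

H = 2.9036, df = 3, p = 0.406732, fail to reject H0.


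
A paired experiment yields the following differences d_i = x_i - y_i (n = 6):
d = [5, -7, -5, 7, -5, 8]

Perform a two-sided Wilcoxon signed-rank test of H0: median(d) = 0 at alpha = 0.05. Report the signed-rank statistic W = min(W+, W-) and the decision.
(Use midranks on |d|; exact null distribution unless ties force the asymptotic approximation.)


Step 1: Drop any zero differences (none here) and take |d_i|.
|d| = [5, 7, 5, 7, 5, 8]
Step 2: Midrank |d_i| (ties get averaged ranks).
ranks: |5|->2, |7|->4.5, |5|->2, |7|->4.5, |5|->2, |8|->6
Step 3: Attach original signs; sum ranks with positive sign and with negative sign.
W+ = 2 + 4.5 + 6 = 12.5
W- = 4.5 + 2 + 2 = 8.5
(Check: W+ + W- = 21 should equal n(n+1)/2 = 21.)
Step 4: Test statistic W = min(W+, W-) = 8.5.
Step 5: Ties in |d|, so use the tie-corrected normal approximation.
        E[W] = n(n+1)/4 = 6*7/4 = 10.5.
        Tie groups: |d|=5 (t=3), |d|=7 (t=2); sum(t^3 - t) = 30.
        Var[W] = n(n+1)(2n+1)/24 - sum(t^3-t)/48 = 546/24 - 30/48 = 22.125.
        z = (W - E[W]) / sqrt(Var[W]) = (8.5 - 10.5) / 4.7037 = -0.4252.
        Two-sided p = 2*Phi(z) = 0.670694.
Step 6: alpha = 0.05. fail to reject H0.

W+ = 12.5, W- = 8.5, W = min = 8.5, p = 0.670694, fail to reject H0.


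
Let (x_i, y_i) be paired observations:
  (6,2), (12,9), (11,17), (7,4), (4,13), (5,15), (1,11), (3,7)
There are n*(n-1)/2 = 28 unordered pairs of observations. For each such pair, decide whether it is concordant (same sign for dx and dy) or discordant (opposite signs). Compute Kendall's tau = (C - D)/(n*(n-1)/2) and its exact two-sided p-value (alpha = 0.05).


Step 1: Enumerate the 28 unordered pairs (i,j) with i<j and classify each by sign(x_j-x_i) * sign(y_j-y_i).
  (1,2):dx=+6,dy=+7->C; (1,3):dx=+5,dy=+15->C; (1,4):dx=+1,dy=+2->C; (1,5):dx=-2,dy=+11->D
  (1,6):dx=-1,dy=+13->D; (1,7):dx=-5,dy=+9->D; (1,8):dx=-3,dy=+5->D; (2,3):dx=-1,dy=+8->D
  (2,4):dx=-5,dy=-5->C; (2,5):dx=-8,dy=+4->D; (2,6):dx=-7,dy=+6->D; (2,7):dx=-11,dy=+2->D
  (2,8):dx=-9,dy=-2->C; (3,4):dx=-4,dy=-13->C; (3,5):dx=-7,dy=-4->C; (3,6):dx=-6,dy=-2->C
  (3,7):dx=-10,dy=-6->C; (3,8):dx=-8,dy=-10->C; (4,5):dx=-3,dy=+9->D; (4,6):dx=-2,dy=+11->D
  (4,7):dx=-6,dy=+7->D; (4,8):dx=-4,dy=+3->D; (5,6):dx=+1,dy=+2->C; (5,7):dx=-3,dy=-2->C
  (5,8):dx=-1,dy=-6->C; (6,7):dx=-4,dy=-4->C; (6,8):dx=-2,dy=-8->C; (7,8):dx=+2,dy=-4->D
Step 2: C = 15, D = 13, total pairs = 28.
Step 3: tau = (C - D)/(n(n-1)/2) = (15 - 13)/28 = 0.071429.
Step 4: Exact two-sided p-value (enumerate n! = 40320 permutations of y under H0): p = 0.904861.
Step 5: alpha = 0.05. fail to reject H0.

tau_b = 0.0714 (C=15, D=13), p = 0.904861, fail to reject H0.


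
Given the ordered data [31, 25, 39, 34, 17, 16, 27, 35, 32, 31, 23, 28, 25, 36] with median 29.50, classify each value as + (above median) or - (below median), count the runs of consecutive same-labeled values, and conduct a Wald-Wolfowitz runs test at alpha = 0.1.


Step 1: Compute median = 29.50; label A = above, B = below.
Labels in order: ABAABBBAAABBBA  (n_A = 7, n_B = 7)
Step 2: Count runs R = 7.
Step 3: Under H0 (random ordering), E[R] = 2*n_A*n_B/(n_A+n_B) + 1 = 2*7*7/14 + 1 = 8.0000.
        Var[R] = 2*n_A*n_B*(2*n_A*n_B - n_A - n_B) / ((n_A+n_B)^2 * (n_A+n_B-1)) = 8232/2548 = 3.2308.
        SD[R] = 1.7974.
Step 4: Continuity-corrected z = (R + 0.5 - E[R]) / SD[R] = (7 + 0.5 - 8.0000) / 1.7974 = -0.2782.
Step 5: Two-sided p-value via normal approximation = 2*(1 - Phi(|z|)) = 0.780879.
Step 6: alpha = 0.1. fail to reject H0.

R = 7, z = -0.2782, p = 0.780879, fail to reject H0.


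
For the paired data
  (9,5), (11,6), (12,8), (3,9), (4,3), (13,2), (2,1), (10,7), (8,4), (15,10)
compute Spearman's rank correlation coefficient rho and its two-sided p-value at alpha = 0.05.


Step 1: Rank x and y separately (midranks; no ties here).
rank(x): 9->5, 11->7, 12->8, 3->2, 4->3, 13->9, 2->1, 10->6, 8->4, 15->10
rank(y): 5->5, 6->6, 8->8, 9->9, 3->3, 2->2, 1->1, 7->7, 4->4, 10->10
Step 2: d_i = R_x(i) - R_y(i); compute d_i^2.
  (5-5)^2=0, (7-6)^2=1, (8-8)^2=0, (2-9)^2=49, (3-3)^2=0, (9-2)^2=49, (1-1)^2=0, (6-7)^2=1, (4-4)^2=0, (10-10)^2=0
sum(d^2) = 100.
Step 3: rho = 1 - 6*100 / (10*(10^2 - 1)) = 1 - 600/990 = 0.393939.
Step 4: Under H0, t = rho * sqrt((n-2)/(1-rho^2)) = 1.2123 ~ t(8).
Step 5: Two-sided p-value from the t-distribution with 8 df = 0.259998.
Step 6: alpha = 0.05. fail to reject H0.

rho = 0.3939, p = 0.259998, fail to reject H0 at alpha = 0.05.


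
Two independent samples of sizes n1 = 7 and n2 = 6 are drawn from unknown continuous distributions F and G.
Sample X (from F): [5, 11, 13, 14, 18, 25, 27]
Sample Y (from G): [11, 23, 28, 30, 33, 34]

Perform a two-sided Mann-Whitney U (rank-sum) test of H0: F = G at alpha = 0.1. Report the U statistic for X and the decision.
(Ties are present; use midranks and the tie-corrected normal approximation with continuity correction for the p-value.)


Step 1: Combine and sort all 13 observations; assign midranks.
sorted (value, group): (5,X), (11,X), (11,Y), (13,X), (14,X), (18,X), (23,Y), (25,X), (27,X), (28,Y), (30,Y), (33,Y), (34,Y)
ranks: 5->1, 11->2.5, 11->2.5, 13->4, 14->5, 18->6, 23->7, 25->8, 27->9, 28->10, 30->11, 33->12, 34->13
Step 2: Rank sum for X: R1 = 1 + 2.5 + 4 + 5 + 6 + 8 + 9 = 35.5.
Step 3: U_X = R1 - n1(n1+1)/2 = 35.5 - 7*8/2 = 35.5 - 28 = 7.5.
       U_Y = n1*n2 - U_X = 42 - 7.5 = 34.5.
Step 4: Ties are present, so use the tie-corrected normal approximation (with continuity correction) for the p-value.
Step 5: p-value = 0.062928; compare to alpha = 0.1. reject H0.

U_X = 7.5, p = 0.062928, reject H0 at alpha = 0.1.


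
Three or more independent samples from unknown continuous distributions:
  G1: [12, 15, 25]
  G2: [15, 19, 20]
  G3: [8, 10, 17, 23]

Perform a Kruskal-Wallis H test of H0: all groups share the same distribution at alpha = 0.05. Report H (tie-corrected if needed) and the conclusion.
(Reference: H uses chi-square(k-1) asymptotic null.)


Step 1: Combine all N = 10 observations and assign midranks.
sorted (value, group, rank): (8,G3,1), (10,G3,2), (12,G1,3), (15,G1,4.5), (15,G2,4.5), (17,G3,6), (19,G2,7), (20,G2,8), (23,G3,9), (25,G1,10)
Step 2: Sum ranks within each group.
R_1 = 17.5 (n_1 = 3)
R_2 = 19.5 (n_2 = 3)
R_3 = 18 (n_3 = 4)
Step 3: H = 12/(N(N+1)) * sum(R_i^2/n_i) - 3(N+1)
     = 12/(10*11) * (17.5^2/3 + 19.5^2/3 + 18^2/4) - 3*11
     = 0.109091 * 309.833 - 33
     = 0.800000.
Step 4: Ties present; correction factor C = 1 - 6/(10^3 - 10) = 0.993939. Corrected H = 0.800000 / 0.993939 = 0.804878.
Step 5: Under H0, H ~ chi^2(2); p-value = 0.668687.
Step 6: alpha = 0.05. fail to reject H0.

H = 0.8049, df = 2, p = 0.668687, fail to reject H0.


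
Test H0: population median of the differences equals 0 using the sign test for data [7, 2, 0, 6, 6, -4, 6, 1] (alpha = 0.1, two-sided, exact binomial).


Step 1: Discard zero differences. Original n = 8; n_eff = number of nonzero differences = 7.
Nonzero differences (with sign): +7, +2, +6, +6, -4, +6, +1
Step 2: Count signs: positive = 6, negative = 1.
Step 3: Under H0: P(positive) = 0.5, so the number of positives S ~ Bin(7, 0.5).
Step 4: Two-sided exact p-value = sum of Bin(7,0.5) probabilities at or below the observed probability = 0.125000.
Step 5: alpha = 0.1. fail to reject H0.

n_eff = 7, pos = 6, neg = 1, p = 0.125000, fail to reject H0.


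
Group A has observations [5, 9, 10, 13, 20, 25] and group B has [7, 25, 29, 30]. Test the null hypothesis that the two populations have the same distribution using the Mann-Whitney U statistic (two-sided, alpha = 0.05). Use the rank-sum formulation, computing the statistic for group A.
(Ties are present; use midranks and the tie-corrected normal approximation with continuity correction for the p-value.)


Step 1: Combine and sort all 10 observations; assign midranks.
sorted (value, group): (5,X), (7,Y), (9,X), (10,X), (13,X), (20,X), (25,X), (25,Y), (29,Y), (30,Y)
ranks: 5->1, 7->2, 9->3, 10->4, 13->5, 20->6, 25->7.5, 25->7.5, 29->9, 30->10
Step 2: Rank sum for X: R1 = 1 + 3 + 4 + 5 + 6 + 7.5 = 26.5.
Step 3: U_X = R1 - n1(n1+1)/2 = 26.5 - 6*7/2 = 26.5 - 21 = 5.5.
       U_Y = n1*n2 - U_X = 24 - 5.5 = 18.5.
Step 4: Ties are present, so use the tie-corrected normal approximation (with continuity correction) for the p-value.
Step 5: p-value = 0.199458; compare to alpha = 0.05. fail to reject H0.

U_X = 5.5, p = 0.199458, fail to reject H0 at alpha = 0.05.


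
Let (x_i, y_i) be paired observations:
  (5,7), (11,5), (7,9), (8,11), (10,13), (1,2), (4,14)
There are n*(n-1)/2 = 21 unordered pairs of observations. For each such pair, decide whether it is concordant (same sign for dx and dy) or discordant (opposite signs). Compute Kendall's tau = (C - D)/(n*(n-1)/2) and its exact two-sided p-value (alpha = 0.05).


Step 1: Enumerate the 21 unordered pairs (i,j) with i<j and classify each by sign(x_j-x_i) * sign(y_j-y_i).
  (1,2):dx=+6,dy=-2->D; (1,3):dx=+2,dy=+2->C; (1,4):dx=+3,dy=+4->C; (1,5):dx=+5,dy=+6->C
  (1,6):dx=-4,dy=-5->C; (1,7):dx=-1,dy=+7->D; (2,3):dx=-4,dy=+4->D; (2,4):dx=-3,dy=+6->D
  (2,5):dx=-1,dy=+8->D; (2,6):dx=-10,dy=-3->C; (2,7):dx=-7,dy=+9->D; (3,4):dx=+1,dy=+2->C
  (3,5):dx=+3,dy=+4->C; (3,6):dx=-6,dy=-7->C; (3,7):dx=-3,dy=+5->D; (4,5):dx=+2,dy=+2->C
  (4,6):dx=-7,dy=-9->C; (4,7):dx=-4,dy=+3->D; (5,6):dx=-9,dy=-11->C; (5,7):dx=-6,dy=+1->D
  (6,7):dx=+3,dy=+12->C
Step 2: C = 12, D = 9, total pairs = 21.
Step 3: tau = (C - D)/(n(n-1)/2) = (12 - 9)/21 = 0.142857.
Step 4: Exact two-sided p-value (enumerate n! = 5040 permutations of y under H0): p = 0.772619.
Step 5: alpha = 0.05. fail to reject H0.

tau_b = 0.1429 (C=12, D=9), p = 0.772619, fail to reject H0.


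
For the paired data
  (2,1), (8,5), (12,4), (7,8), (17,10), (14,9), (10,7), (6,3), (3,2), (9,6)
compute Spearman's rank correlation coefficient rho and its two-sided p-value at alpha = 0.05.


Step 1: Rank x and y separately (midranks; no ties here).
rank(x): 2->1, 8->5, 12->8, 7->4, 17->10, 14->9, 10->7, 6->3, 3->2, 9->6
rank(y): 1->1, 5->5, 4->4, 8->8, 10->10, 9->9, 7->7, 3->3, 2->2, 6->6
Step 2: d_i = R_x(i) - R_y(i); compute d_i^2.
  (1-1)^2=0, (5-5)^2=0, (8-4)^2=16, (4-8)^2=16, (10-10)^2=0, (9-9)^2=0, (7-7)^2=0, (3-3)^2=0, (2-2)^2=0, (6-6)^2=0
sum(d^2) = 32.
Step 3: rho = 1 - 6*32 / (10*(10^2 - 1)) = 1 - 192/990 = 0.806061.
Step 4: Under H0, t = rho * sqrt((n-2)/(1-rho^2)) = 3.8522 ~ t(8).
Step 5: Two-sided p-value from the t-distribution with 8 df = 0.004862.
Step 6: alpha = 0.05. reject H0.

rho = 0.8061, p = 0.004862, reject H0 at alpha = 0.05.


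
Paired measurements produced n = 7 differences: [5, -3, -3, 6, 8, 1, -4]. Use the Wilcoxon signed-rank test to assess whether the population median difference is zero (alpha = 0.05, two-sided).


Step 1: Drop any zero differences (none here) and take |d_i|.
|d| = [5, 3, 3, 6, 8, 1, 4]
Step 2: Midrank |d_i| (ties get averaged ranks).
ranks: |5|->5, |3|->2.5, |3|->2.5, |6|->6, |8|->7, |1|->1, |4|->4
Step 3: Attach original signs; sum ranks with positive sign and with negative sign.
W+ = 5 + 6 + 7 + 1 = 19
W- = 2.5 + 2.5 + 4 = 9
(Check: W+ + W- = 28 should equal n(n+1)/2 = 28.)
Step 4: Test statistic W = min(W+, W-) = 9.
Step 5: Ties in |d|, so use the tie-corrected normal approximation.
        E[W] = n(n+1)/4 = 7*8/4 = 14.
        Tie groups: |d|=3 (t=2); sum(t^3 - t) = 6.
        Var[W] = n(n+1)(2n+1)/24 - sum(t^3-t)/48 = 840/24 - 6/48 = 34.875.
        z = (W - E[W]) / sqrt(Var[W]) = (9 - 14) / 5.9055 = -0.8467.
        Two-sided p = 2*Phi(z) = 0.397180.
Step 6: alpha = 0.05. fail to reject H0.

W+ = 19, W- = 9, W = min = 9, p = 0.397180, fail to reject H0.


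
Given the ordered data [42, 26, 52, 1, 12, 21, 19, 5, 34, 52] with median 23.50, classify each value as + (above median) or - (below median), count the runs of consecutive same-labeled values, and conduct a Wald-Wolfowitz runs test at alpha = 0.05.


Step 1: Compute median = 23.50; label A = above, B = below.
Labels in order: AAABBBBBAA  (n_A = 5, n_B = 5)
Step 2: Count runs R = 3.
Step 3: Under H0 (random ordering), E[R] = 2*n_A*n_B/(n_A+n_B) + 1 = 2*5*5/10 + 1 = 6.0000.
        Var[R] = 2*n_A*n_B*(2*n_A*n_B - n_A - n_B) / ((n_A+n_B)^2 * (n_A+n_B-1)) = 2000/900 = 2.2222.
        SD[R] = 1.4907.
Step 4: Continuity-corrected z = (R + 0.5 - E[R]) / SD[R] = (3 + 0.5 - 6.0000) / 1.4907 = -1.6771.
Step 5: Two-sided p-value via normal approximation = 2*(1 - Phi(|z|)) = 0.093533.
Step 6: alpha = 0.05. fail to reject H0.

R = 3, z = -1.6771, p = 0.093533, fail to reject H0.


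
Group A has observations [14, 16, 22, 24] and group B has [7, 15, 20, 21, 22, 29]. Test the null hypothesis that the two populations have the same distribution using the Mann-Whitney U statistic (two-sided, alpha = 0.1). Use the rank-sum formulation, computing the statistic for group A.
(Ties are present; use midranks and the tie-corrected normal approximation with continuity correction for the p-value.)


Step 1: Combine and sort all 10 observations; assign midranks.
sorted (value, group): (7,Y), (14,X), (15,Y), (16,X), (20,Y), (21,Y), (22,X), (22,Y), (24,X), (29,Y)
ranks: 7->1, 14->2, 15->3, 16->4, 20->5, 21->6, 22->7.5, 22->7.5, 24->9, 29->10
Step 2: Rank sum for X: R1 = 2 + 4 + 7.5 + 9 = 22.5.
Step 3: U_X = R1 - n1(n1+1)/2 = 22.5 - 4*5/2 = 22.5 - 10 = 12.5.
       U_Y = n1*n2 - U_X = 24 - 12.5 = 11.5.
Step 4: Ties are present, so use the tie-corrected normal approximation (with continuity correction) for the p-value.
Step 5: p-value = 1.000000; compare to alpha = 0.1. fail to reject H0.

U_X = 12.5, p = 1.000000, fail to reject H0 at alpha = 0.1.


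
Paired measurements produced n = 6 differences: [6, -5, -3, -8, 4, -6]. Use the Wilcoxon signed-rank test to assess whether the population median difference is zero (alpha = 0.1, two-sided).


Step 1: Drop any zero differences (none here) and take |d_i|.
|d| = [6, 5, 3, 8, 4, 6]
Step 2: Midrank |d_i| (ties get averaged ranks).
ranks: |6|->4.5, |5|->3, |3|->1, |8|->6, |4|->2, |6|->4.5
Step 3: Attach original signs; sum ranks with positive sign and with negative sign.
W+ = 4.5 + 2 = 6.5
W- = 3 + 1 + 6 + 4.5 = 14.5
(Check: W+ + W- = 21 should equal n(n+1)/2 = 21.)
Step 4: Test statistic W = min(W+, W-) = 6.5.
Step 5: Ties in |d|, so use the tie-corrected normal approximation.
        E[W] = n(n+1)/4 = 6*7/4 = 10.5.
        Tie groups: |d|=6 (t=2); sum(t^3 - t) = 6.
        Var[W] = n(n+1)(2n+1)/24 - sum(t^3-t)/48 = 546/24 - 6/48 = 22.625.
        z = (W - E[W]) / sqrt(Var[W]) = (6.5 - 10.5) / 4.7566 = -0.8409.
        Two-sided p = 2*Phi(z) = 0.400381.
Step 6: alpha = 0.1. fail to reject H0.

W+ = 6.5, W- = 14.5, W = min = 6.5, p = 0.400381, fail to reject H0.


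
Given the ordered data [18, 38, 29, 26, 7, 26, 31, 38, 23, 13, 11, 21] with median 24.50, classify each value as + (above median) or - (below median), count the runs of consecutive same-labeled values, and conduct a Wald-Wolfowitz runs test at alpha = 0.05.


Step 1: Compute median = 24.50; label A = above, B = below.
Labels in order: BAAABAAABBBB  (n_A = 6, n_B = 6)
Step 2: Count runs R = 5.
Step 3: Under H0 (random ordering), E[R] = 2*n_A*n_B/(n_A+n_B) + 1 = 2*6*6/12 + 1 = 7.0000.
        Var[R] = 2*n_A*n_B*(2*n_A*n_B - n_A - n_B) / ((n_A+n_B)^2 * (n_A+n_B-1)) = 4320/1584 = 2.7273.
        SD[R] = 1.6514.
Step 4: Continuity-corrected z = (R + 0.5 - E[R]) / SD[R] = (5 + 0.5 - 7.0000) / 1.6514 = -0.9083.
Step 5: Two-sided p-value via normal approximation = 2*(1 - Phi(|z|)) = 0.363722.
Step 6: alpha = 0.05. fail to reject H0.

R = 5, z = -0.9083, p = 0.363722, fail to reject H0.


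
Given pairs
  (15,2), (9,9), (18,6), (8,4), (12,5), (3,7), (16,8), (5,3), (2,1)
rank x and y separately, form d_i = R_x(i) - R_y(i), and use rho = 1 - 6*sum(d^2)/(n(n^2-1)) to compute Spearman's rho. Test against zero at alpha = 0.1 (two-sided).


Step 1: Rank x and y separately (midranks; no ties here).
rank(x): 15->7, 9->5, 18->9, 8->4, 12->6, 3->2, 16->8, 5->3, 2->1
rank(y): 2->2, 9->9, 6->6, 4->4, 5->5, 7->7, 8->8, 3->3, 1->1
Step 2: d_i = R_x(i) - R_y(i); compute d_i^2.
  (7-2)^2=25, (5-9)^2=16, (9-6)^2=9, (4-4)^2=0, (6-5)^2=1, (2-7)^2=25, (8-8)^2=0, (3-3)^2=0, (1-1)^2=0
sum(d^2) = 76.
Step 3: rho = 1 - 6*76 / (9*(9^2 - 1)) = 1 - 456/720 = 0.366667.
Step 4: Under H0, t = rho * sqrt((n-2)/(1-rho^2)) = 1.0427 ~ t(7).
Step 5: Two-sided p-value from the t-distribution with 7 df = 0.331740.
Step 6: alpha = 0.1. fail to reject H0.

rho = 0.3667, p = 0.331740, fail to reject H0 at alpha = 0.1.


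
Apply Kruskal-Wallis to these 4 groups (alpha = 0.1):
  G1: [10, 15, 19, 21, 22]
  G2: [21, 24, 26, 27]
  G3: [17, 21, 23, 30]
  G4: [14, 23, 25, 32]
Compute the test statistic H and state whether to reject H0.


Step 1: Combine all N = 17 observations and assign midranks.
sorted (value, group, rank): (10,G1,1), (14,G4,2), (15,G1,3), (17,G3,4), (19,G1,5), (21,G1,7), (21,G2,7), (21,G3,7), (22,G1,9), (23,G3,10.5), (23,G4,10.5), (24,G2,12), (25,G4,13), (26,G2,14), (27,G2,15), (30,G3,16), (32,G4,17)
Step 2: Sum ranks within each group.
R_1 = 25 (n_1 = 5)
R_2 = 48 (n_2 = 4)
R_3 = 37.5 (n_3 = 4)
R_4 = 42.5 (n_4 = 4)
Step 3: H = 12/(N(N+1)) * sum(R_i^2/n_i) - 3(N+1)
     = 12/(17*18) * (25^2/5 + 48^2/4 + 37.5^2/4 + 42.5^2/4) - 3*18
     = 0.039216 * 1504.12 - 54
     = 4.985294.
Step 4: Ties present; correction factor C = 1 - 30/(17^3 - 17) = 0.993873. Corrected H = 4.985294 / 0.993873 = 5.016030.
Step 5: Under H0, H ~ chi^2(3); p-value = 0.170627.
Step 6: alpha = 0.1. fail to reject H0.

H = 5.0160, df = 3, p = 0.170627, fail to reject H0.


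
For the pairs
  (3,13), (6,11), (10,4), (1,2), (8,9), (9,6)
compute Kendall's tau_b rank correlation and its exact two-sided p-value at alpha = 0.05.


Step 1: Enumerate the 15 unordered pairs (i,j) with i<j and classify each by sign(x_j-x_i) * sign(y_j-y_i).
  (1,2):dx=+3,dy=-2->D; (1,3):dx=+7,dy=-9->D; (1,4):dx=-2,dy=-11->C; (1,5):dx=+5,dy=-4->D
  (1,6):dx=+6,dy=-7->D; (2,3):dx=+4,dy=-7->D; (2,4):dx=-5,dy=-9->C; (2,5):dx=+2,dy=-2->D
  (2,6):dx=+3,dy=-5->D; (3,4):dx=-9,dy=-2->C; (3,5):dx=-2,dy=+5->D; (3,6):dx=-1,dy=+2->D
  (4,5):dx=+7,dy=+7->C; (4,6):dx=+8,dy=+4->C; (5,6):dx=+1,dy=-3->D
Step 2: C = 5, D = 10, total pairs = 15.
Step 3: tau = (C - D)/(n(n-1)/2) = (5 - 10)/15 = -0.333333.
Step 4: Exact two-sided p-value (enumerate n! = 720 permutations of y under H0): p = 0.469444.
Step 5: alpha = 0.05. fail to reject H0.

tau_b = -0.3333 (C=5, D=10), p = 0.469444, fail to reject H0.


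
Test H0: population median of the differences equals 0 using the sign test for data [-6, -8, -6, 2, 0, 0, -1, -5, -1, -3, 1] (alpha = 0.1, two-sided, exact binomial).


Step 1: Discard zero differences. Original n = 11; n_eff = number of nonzero differences = 9.
Nonzero differences (with sign): -6, -8, -6, +2, -1, -5, -1, -3, +1
Step 2: Count signs: positive = 2, negative = 7.
Step 3: Under H0: P(positive) = 0.5, so the number of positives S ~ Bin(9, 0.5).
Step 4: Two-sided exact p-value = sum of Bin(9,0.5) probabilities at or below the observed probability = 0.179688.
Step 5: alpha = 0.1. fail to reject H0.

n_eff = 9, pos = 2, neg = 7, p = 0.179688, fail to reject H0.


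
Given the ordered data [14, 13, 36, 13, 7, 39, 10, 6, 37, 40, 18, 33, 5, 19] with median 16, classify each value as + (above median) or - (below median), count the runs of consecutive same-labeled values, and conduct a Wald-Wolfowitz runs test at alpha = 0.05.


Step 1: Compute median = 16; label A = above, B = below.
Labels in order: BBABBABBAAAABA  (n_A = 7, n_B = 7)
Step 2: Count runs R = 8.
Step 3: Under H0 (random ordering), E[R] = 2*n_A*n_B/(n_A+n_B) + 1 = 2*7*7/14 + 1 = 8.0000.
        Var[R] = 2*n_A*n_B*(2*n_A*n_B - n_A - n_B) / ((n_A+n_B)^2 * (n_A+n_B-1)) = 8232/2548 = 3.2308.
        SD[R] = 1.7974.
Step 4: R = E[R], so z = 0 with no continuity correction.
Step 5: Two-sided p-value via normal approximation = 2*(1 - Phi(|z|)) = 1.000000.
Step 6: alpha = 0.05. fail to reject H0.

R = 8, z = 0.0000, p = 1.000000, fail to reject H0.


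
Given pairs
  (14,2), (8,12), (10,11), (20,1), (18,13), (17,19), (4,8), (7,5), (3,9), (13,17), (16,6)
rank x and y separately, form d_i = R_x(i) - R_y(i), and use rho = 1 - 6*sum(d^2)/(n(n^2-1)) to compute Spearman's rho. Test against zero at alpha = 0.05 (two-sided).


Step 1: Rank x and y separately (midranks; no ties here).
rank(x): 14->7, 8->4, 10->5, 20->11, 18->10, 17->9, 4->2, 7->3, 3->1, 13->6, 16->8
rank(y): 2->2, 12->8, 11->7, 1->1, 13->9, 19->11, 8->5, 5->3, 9->6, 17->10, 6->4
Step 2: d_i = R_x(i) - R_y(i); compute d_i^2.
  (7-2)^2=25, (4-8)^2=16, (5-7)^2=4, (11-1)^2=100, (10-9)^2=1, (9-11)^2=4, (2-5)^2=9, (3-3)^2=0, (1-6)^2=25, (6-10)^2=16, (8-4)^2=16
sum(d^2) = 216.
Step 3: rho = 1 - 6*216 / (11*(11^2 - 1)) = 1 - 1296/1320 = 0.018182.
Step 4: Under H0, t = rho * sqrt((n-2)/(1-rho^2)) = 0.0546 ~ t(9).
Step 5: Two-sided p-value from the t-distribution with 9 df = 0.957685.
Step 6: alpha = 0.05. fail to reject H0.

rho = 0.0182, p = 0.957685, fail to reject H0 at alpha = 0.05.


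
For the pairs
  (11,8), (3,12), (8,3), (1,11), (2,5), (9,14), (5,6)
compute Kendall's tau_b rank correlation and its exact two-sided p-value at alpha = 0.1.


Step 1: Enumerate the 21 unordered pairs (i,j) with i<j and classify each by sign(x_j-x_i) * sign(y_j-y_i).
  (1,2):dx=-8,dy=+4->D; (1,3):dx=-3,dy=-5->C; (1,4):dx=-10,dy=+3->D; (1,5):dx=-9,dy=-3->C
  (1,6):dx=-2,dy=+6->D; (1,7):dx=-6,dy=-2->C; (2,3):dx=+5,dy=-9->D; (2,4):dx=-2,dy=-1->C
  (2,5):dx=-1,dy=-7->C; (2,6):dx=+6,dy=+2->C; (2,7):dx=+2,dy=-6->D; (3,4):dx=-7,dy=+8->D
  (3,5):dx=-6,dy=+2->D; (3,6):dx=+1,dy=+11->C; (3,7):dx=-3,dy=+3->D; (4,5):dx=+1,dy=-6->D
  (4,6):dx=+8,dy=+3->C; (4,7):dx=+4,dy=-5->D; (5,6):dx=+7,dy=+9->C; (5,7):dx=+3,dy=+1->C
  (6,7):dx=-4,dy=-8->C
Step 2: C = 11, D = 10, total pairs = 21.
Step 3: tau = (C - D)/(n(n-1)/2) = (11 - 10)/21 = 0.047619.
Step 4: Exact two-sided p-value (enumerate n! = 5040 permutations of y under H0): p = 1.000000.
Step 5: alpha = 0.1. fail to reject H0.

tau_b = 0.0476 (C=11, D=10), p = 1.000000, fail to reject H0.


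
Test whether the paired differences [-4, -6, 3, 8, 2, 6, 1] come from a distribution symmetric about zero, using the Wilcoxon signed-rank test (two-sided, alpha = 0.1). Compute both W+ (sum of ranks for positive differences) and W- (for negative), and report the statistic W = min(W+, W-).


Step 1: Drop any zero differences (none here) and take |d_i|.
|d| = [4, 6, 3, 8, 2, 6, 1]
Step 2: Midrank |d_i| (ties get averaged ranks).
ranks: |4|->4, |6|->5.5, |3|->3, |8|->7, |2|->2, |6|->5.5, |1|->1
Step 3: Attach original signs; sum ranks with positive sign and with negative sign.
W+ = 3 + 7 + 2 + 5.5 + 1 = 18.5
W- = 4 + 5.5 = 9.5
(Check: W+ + W- = 28 should equal n(n+1)/2 = 28.)
Step 4: Test statistic W = min(W+, W-) = 9.5.
Step 5: Ties in |d|, so use the tie-corrected normal approximation.
        E[W] = n(n+1)/4 = 7*8/4 = 14.
        Tie groups: |d|=6 (t=2); sum(t^3 - t) = 6.
        Var[W] = n(n+1)(2n+1)/24 - sum(t^3-t)/48 = 840/24 - 6/48 = 34.875.
        z = (W - E[W]) / sqrt(Var[W]) = (9.5 - 14) / 5.9055 = -0.7620.
        Two-sided p = 2*Phi(z) = 0.446060.
Step 6: alpha = 0.1. fail to reject H0.

W+ = 18.5, W- = 9.5, W = min = 9.5, p = 0.446060, fail to reject H0.


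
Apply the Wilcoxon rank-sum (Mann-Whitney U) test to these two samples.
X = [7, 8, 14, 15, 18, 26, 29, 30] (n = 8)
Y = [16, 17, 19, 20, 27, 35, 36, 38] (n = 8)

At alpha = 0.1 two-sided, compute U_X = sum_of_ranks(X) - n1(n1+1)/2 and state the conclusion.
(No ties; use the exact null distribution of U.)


Step 1: Combine and sort all 16 observations; assign midranks.
sorted (value, group): (7,X), (8,X), (14,X), (15,X), (16,Y), (17,Y), (18,X), (19,Y), (20,Y), (26,X), (27,Y), (29,X), (30,X), (35,Y), (36,Y), (38,Y)
ranks: 7->1, 8->2, 14->3, 15->4, 16->5, 17->6, 18->7, 19->8, 20->9, 26->10, 27->11, 29->12, 30->13, 35->14, 36->15, 38->16
Step 2: Rank sum for X: R1 = 1 + 2 + 3 + 4 + 7 + 10 + 12 + 13 = 52.
Step 3: U_X = R1 - n1(n1+1)/2 = 52 - 8*9/2 = 52 - 36 = 16.
       U_Y = n1*n2 - U_X = 64 - 16 = 48.
Step 4: No ties, so the exact null distribution of U (based on enumerating the C(16,8) = 12870 equally likely rank assignments) gives the two-sided p-value.
Step 5: p-value = 0.104895; compare to alpha = 0.1. fail to reject H0.

U_X = 16, p = 0.104895, fail to reject H0 at alpha = 0.1.


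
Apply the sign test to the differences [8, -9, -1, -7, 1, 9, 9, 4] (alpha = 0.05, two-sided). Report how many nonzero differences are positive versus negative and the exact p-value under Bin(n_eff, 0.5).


Step 1: Discard zero differences. Original n = 8; n_eff = number of nonzero differences = 8.
Nonzero differences (with sign): +8, -9, -1, -7, +1, +9, +9, +4
Step 2: Count signs: positive = 5, negative = 3.
Step 3: Under H0: P(positive) = 0.5, so the number of positives S ~ Bin(8, 0.5).
Step 4: Two-sided exact p-value = sum of Bin(8,0.5) probabilities at or below the observed probability = 0.726562.
Step 5: alpha = 0.05. fail to reject H0.

n_eff = 8, pos = 5, neg = 3, p = 0.726562, fail to reject H0.


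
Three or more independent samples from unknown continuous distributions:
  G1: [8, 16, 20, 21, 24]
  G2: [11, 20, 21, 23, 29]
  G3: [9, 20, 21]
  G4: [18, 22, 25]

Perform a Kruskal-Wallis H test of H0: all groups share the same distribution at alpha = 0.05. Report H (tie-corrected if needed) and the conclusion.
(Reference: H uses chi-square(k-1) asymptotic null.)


Step 1: Combine all N = 16 observations and assign midranks.
sorted (value, group, rank): (8,G1,1), (9,G3,2), (11,G2,3), (16,G1,4), (18,G4,5), (20,G1,7), (20,G2,7), (20,G3,7), (21,G1,10), (21,G2,10), (21,G3,10), (22,G4,12), (23,G2,13), (24,G1,14), (25,G4,15), (29,G2,16)
Step 2: Sum ranks within each group.
R_1 = 36 (n_1 = 5)
R_2 = 49 (n_2 = 5)
R_3 = 19 (n_3 = 3)
R_4 = 32 (n_4 = 3)
Step 3: H = 12/(N(N+1)) * sum(R_i^2/n_i) - 3(N+1)
     = 12/(16*17) * (36^2/5 + 49^2/5 + 19^2/3 + 32^2/3) - 3*17
     = 0.044118 * 1201.07 - 51
     = 1.988235.
Step 4: Ties present; correction factor C = 1 - 48/(16^3 - 16) = 0.988235. Corrected H = 1.988235 / 0.988235 = 2.011905.
Step 5: Under H0, H ~ chi^2(3); p-value = 0.569940.
Step 6: alpha = 0.05. fail to reject H0.

H = 2.0119, df = 3, p = 0.569940, fail to reject H0.


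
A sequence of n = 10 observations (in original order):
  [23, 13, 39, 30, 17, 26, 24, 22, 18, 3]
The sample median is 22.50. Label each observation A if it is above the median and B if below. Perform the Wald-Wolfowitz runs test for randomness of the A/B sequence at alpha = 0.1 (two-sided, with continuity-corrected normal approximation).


Step 1: Compute median = 22.50; label A = above, B = below.
Labels in order: ABAABAABBB  (n_A = 5, n_B = 5)
Step 2: Count runs R = 6.
Step 3: Under H0 (random ordering), E[R] = 2*n_A*n_B/(n_A+n_B) + 1 = 2*5*5/10 + 1 = 6.0000.
        Var[R] = 2*n_A*n_B*(2*n_A*n_B - n_A - n_B) / ((n_A+n_B)^2 * (n_A+n_B-1)) = 2000/900 = 2.2222.
        SD[R] = 1.4907.
Step 4: R = E[R], so z = 0 with no continuity correction.
Step 5: Two-sided p-value via normal approximation = 2*(1 - Phi(|z|)) = 1.000000.
Step 6: alpha = 0.1. fail to reject H0.

R = 6, z = 0.0000, p = 1.000000, fail to reject H0.


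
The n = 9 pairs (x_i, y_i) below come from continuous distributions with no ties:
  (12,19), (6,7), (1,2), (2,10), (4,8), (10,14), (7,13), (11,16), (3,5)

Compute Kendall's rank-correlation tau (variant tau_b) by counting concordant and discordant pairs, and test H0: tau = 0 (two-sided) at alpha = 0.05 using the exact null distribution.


Step 1: Enumerate the 36 unordered pairs (i,j) with i<j and classify each by sign(x_j-x_i) * sign(y_j-y_i).
  (1,2):dx=-6,dy=-12->C; (1,3):dx=-11,dy=-17->C; (1,4):dx=-10,dy=-9->C; (1,5):dx=-8,dy=-11->C
  (1,6):dx=-2,dy=-5->C; (1,7):dx=-5,dy=-6->C; (1,8):dx=-1,dy=-3->C; (1,9):dx=-9,dy=-14->C
  (2,3):dx=-5,dy=-5->C; (2,4):dx=-4,dy=+3->D; (2,5):dx=-2,dy=+1->D; (2,6):dx=+4,dy=+7->C
  (2,7):dx=+1,dy=+6->C; (2,8):dx=+5,dy=+9->C; (2,9):dx=-3,dy=-2->C; (3,4):dx=+1,dy=+8->C
  (3,5):dx=+3,dy=+6->C; (3,6):dx=+9,dy=+12->C; (3,7):dx=+6,dy=+11->C; (3,8):dx=+10,dy=+14->C
  (3,9):dx=+2,dy=+3->C; (4,5):dx=+2,dy=-2->D; (4,6):dx=+8,dy=+4->C; (4,7):dx=+5,dy=+3->C
  (4,8):dx=+9,dy=+6->C; (4,9):dx=+1,dy=-5->D; (5,6):dx=+6,dy=+6->C; (5,7):dx=+3,dy=+5->C
  (5,8):dx=+7,dy=+8->C; (5,9):dx=-1,dy=-3->C; (6,7):dx=-3,dy=-1->C; (6,8):dx=+1,dy=+2->C
  (6,9):dx=-7,dy=-9->C; (7,8):dx=+4,dy=+3->C; (7,9):dx=-4,dy=-8->C; (8,9):dx=-8,dy=-11->C
Step 2: C = 32, D = 4, total pairs = 36.
Step 3: tau = (C - D)/(n(n-1)/2) = (32 - 4)/36 = 0.777778.
Step 4: Exact two-sided p-value (enumerate n! = 362880 permutations of y under H0): p = 0.002425.
Step 5: alpha = 0.05. reject H0.

tau_b = 0.7778 (C=32, D=4), p = 0.002425, reject H0.
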